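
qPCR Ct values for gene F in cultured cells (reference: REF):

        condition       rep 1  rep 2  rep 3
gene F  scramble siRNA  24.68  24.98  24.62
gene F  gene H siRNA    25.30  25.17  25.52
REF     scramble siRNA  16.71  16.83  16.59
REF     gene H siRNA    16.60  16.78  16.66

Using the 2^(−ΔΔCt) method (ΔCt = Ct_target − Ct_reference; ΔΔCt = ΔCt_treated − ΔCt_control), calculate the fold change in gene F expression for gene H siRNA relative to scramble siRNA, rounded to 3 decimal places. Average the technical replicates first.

Mean Ct: gene F scramble siRNA 24.760; gene F gene H siRNA 25.330; REF scramble siRNA 16.710; REF gene H siRNA 16.680
ΔCt(scramble siRNA) = 24.760 − 16.710 = 8.050
ΔCt(gene H siRNA) = 25.330 − 16.680 = 8.650
ΔΔCt = 8.650 − 8.050 = 0.600
Fold change = 2^(−0.600) = 0.6598

0.660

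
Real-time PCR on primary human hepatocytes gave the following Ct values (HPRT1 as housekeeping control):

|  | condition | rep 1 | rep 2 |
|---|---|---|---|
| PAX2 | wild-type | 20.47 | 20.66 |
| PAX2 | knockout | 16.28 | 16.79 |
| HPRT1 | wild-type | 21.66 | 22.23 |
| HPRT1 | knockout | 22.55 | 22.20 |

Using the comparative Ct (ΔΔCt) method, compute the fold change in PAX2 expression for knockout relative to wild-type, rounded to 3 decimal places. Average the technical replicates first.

Mean Ct: PAX2 wild-type 20.565; PAX2 knockout 16.535; HPRT1 wild-type 21.945; HPRT1 knockout 22.375
ΔCt(wild-type) = 20.565 − 21.945 = -1.380
ΔCt(knockout) = 16.535 − 22.375 = -5.840
ΔΔCt = -5.840 − (-1.380) = -4.460
Fold change = 2^(−(-4.460)) = 2^4.460 = 22.0087

22.009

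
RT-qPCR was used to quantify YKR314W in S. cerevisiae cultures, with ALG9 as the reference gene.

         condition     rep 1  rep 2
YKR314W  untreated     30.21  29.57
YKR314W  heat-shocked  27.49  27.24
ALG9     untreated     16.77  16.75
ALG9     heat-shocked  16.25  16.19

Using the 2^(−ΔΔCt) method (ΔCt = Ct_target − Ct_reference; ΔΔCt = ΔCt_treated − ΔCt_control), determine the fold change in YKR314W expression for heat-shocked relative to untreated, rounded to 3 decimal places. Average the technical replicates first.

Mean Ct: YKR314W untreated 29.890; YKR314W heat-shocked 27.365; ALG9 untreated 16.760; ALG9 heat-shocked 16.220
ΔCt(untreated) = 29.890 − 16.760 = 13.130
ΔCt(heat-shocked) = 27.365 − 16.220 = 11.145
ΔΔCt = 11.145 − 13.130 = -1.985
Fold change = 2^(−(-1.985)) = 2^1.985 = 3.9586

3.959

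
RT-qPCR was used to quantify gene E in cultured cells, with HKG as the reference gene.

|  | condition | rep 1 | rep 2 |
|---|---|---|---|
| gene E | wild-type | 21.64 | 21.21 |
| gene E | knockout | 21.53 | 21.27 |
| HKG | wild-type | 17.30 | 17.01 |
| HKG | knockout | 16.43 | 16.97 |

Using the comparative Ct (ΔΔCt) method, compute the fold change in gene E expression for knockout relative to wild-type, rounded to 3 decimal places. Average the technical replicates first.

Mean Ct: gene E wild-type 21.425; gene E knockout 21.400; HKG wild-type 17.155; HKG knockout 16.700
ΔCt(wild-type) = 21.425 − 17.155 = 4.270
ΔCt(knockout) = 21.400 − 16.700 = 4.700
ΔΔCt = 4.700 − 4.270 = 0.430
Fold change = 2^(−0.430) = 0.7423

0.742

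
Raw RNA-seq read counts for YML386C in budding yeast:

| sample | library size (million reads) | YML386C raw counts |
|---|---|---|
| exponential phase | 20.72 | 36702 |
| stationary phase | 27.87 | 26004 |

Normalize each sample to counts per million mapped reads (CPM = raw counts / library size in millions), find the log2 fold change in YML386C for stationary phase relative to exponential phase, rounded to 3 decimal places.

-0.925

CPM(exponential phase) = 36702 / 20.72 = 1771.3320
CPM(stationary phase) = 26004 / 27.87 = 933.0463
Fold change = 933.0463 / 1771.3320 = 0.52675
log2(0.52675) = -0.9248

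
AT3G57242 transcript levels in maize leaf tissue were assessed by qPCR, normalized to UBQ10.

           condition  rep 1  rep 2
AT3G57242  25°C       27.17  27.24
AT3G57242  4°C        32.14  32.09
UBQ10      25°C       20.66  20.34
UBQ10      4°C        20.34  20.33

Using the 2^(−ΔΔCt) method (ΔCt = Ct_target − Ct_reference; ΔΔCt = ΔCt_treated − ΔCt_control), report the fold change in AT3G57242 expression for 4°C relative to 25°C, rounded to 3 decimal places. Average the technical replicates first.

Mean Ct: AT3G57242 25°C 27.205; AT3G57242 4°C 32.115; UBQ10 25°C 20.500; UBQ10 4°C 20.335
ΔCt(25°C) = 27.205 − 20.500 = 6.705
ΔCt(4°C) = 32.115 − 20.335 = 11.780
ΔΔCt = 11.780 − 6.705 = 5.075
Fold change = 2^(−5.075) = 0.0297

0.030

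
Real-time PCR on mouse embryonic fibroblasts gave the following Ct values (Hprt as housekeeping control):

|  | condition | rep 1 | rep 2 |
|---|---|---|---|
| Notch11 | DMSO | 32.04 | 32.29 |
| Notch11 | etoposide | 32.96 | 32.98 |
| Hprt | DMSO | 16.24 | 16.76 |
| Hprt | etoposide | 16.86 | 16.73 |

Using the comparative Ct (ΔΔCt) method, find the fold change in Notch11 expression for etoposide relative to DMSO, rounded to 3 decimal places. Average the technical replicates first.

Mean Ct: Notch11 DMSO 32.165; Notch11 etoposide 32.970; Hprt DMSO 16.500; Hprt etoposide 16.795
ΔCt(DMSO) = 32.165 − 16.500 = 15.665
ΔCt(etoposide) = 32.970 − 16.795 = 16.175
ΔΔCt = 16.175 − 15.665 = 0.510
Fold change = 2^(−0.510) = 0.7022

0.702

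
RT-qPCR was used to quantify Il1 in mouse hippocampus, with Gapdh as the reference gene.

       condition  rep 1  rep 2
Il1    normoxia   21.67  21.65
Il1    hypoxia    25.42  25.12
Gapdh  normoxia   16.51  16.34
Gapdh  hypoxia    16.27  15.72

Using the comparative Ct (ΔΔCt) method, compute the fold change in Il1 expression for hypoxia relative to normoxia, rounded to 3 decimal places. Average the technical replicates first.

0.061

Mean Ct: Il1 normoxia 21.660; Il1 hypoxia 25.270; Gapdh normoxia 16.425; Gapdh hypoxia 15.995
ΔCt(normoxia) = 21.660 − 16.425 = 5.235
ΔCt(hypoxia) = 25.270 − 15.995 = 9.275
ΔΔCt = 9.275 − 5.235 = 4.040
Fold change = 2^(−4.040) = 0.0608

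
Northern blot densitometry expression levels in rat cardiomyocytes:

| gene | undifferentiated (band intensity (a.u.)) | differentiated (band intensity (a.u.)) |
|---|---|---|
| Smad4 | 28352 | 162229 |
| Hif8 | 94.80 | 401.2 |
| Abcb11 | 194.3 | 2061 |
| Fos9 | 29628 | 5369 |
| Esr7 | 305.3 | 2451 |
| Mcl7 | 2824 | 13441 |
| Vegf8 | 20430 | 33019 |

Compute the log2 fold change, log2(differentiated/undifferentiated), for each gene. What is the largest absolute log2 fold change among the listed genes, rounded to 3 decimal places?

3.407

log2(162229/28352) = 2.517  (Smad4)
log2(401.2/94.80) = 2.081  (Hif8)
log2(2061/194.3) = 3.407  (Abcb11)
log2(5369/29628) = -2.464  (Fos9)
log2(2451/305.3) = 3.005  (Esr7)
log2(13441/2824) = 2.251  (Mcl7)
log2(33019/20430) = 0.693  (Vegf8)
The largest magnitude belongs to Abcb11.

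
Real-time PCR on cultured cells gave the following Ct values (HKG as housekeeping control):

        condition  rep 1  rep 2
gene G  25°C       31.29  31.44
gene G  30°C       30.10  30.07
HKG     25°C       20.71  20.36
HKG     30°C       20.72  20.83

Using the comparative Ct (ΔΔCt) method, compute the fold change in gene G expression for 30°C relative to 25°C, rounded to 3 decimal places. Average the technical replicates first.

2.868

Mean Ct: gene G 25°C 31.365; gene G 30°C 30.085; HKG 25°C 20.535; HKG 30°C 20.775
ΔCt(25°C) = 31.365 − 20.535 = 10.830
ΔCt(30°C) = 30.085 − 20.775 = 9.310
ΔΔCt = 9.310 − 10.830 = -1.520
Fold change = 2^(−(-1.520)) = 2^1.520 = 2.8679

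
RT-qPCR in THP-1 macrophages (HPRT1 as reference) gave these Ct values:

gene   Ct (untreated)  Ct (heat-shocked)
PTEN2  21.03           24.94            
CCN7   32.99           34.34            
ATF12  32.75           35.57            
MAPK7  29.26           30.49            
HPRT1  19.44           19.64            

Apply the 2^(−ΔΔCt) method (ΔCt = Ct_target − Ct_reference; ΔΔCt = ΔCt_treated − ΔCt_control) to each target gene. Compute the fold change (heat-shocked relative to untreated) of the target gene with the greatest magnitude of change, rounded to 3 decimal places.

PTEN2: ΔΔCt = (24.94−19.64) − (21.03−19.44) = 5.30 − 1.59 = 3.71; fold change = 2^-3.71 = 0.076
CCN7: ΔΔCt = (34.34−19.64) − (32.99−19.44) = 14.70 − 13.55 = 1.15; fold change = 2^-1.15 = 0.451
ATF12: ΔΔCt = (35.57−19.64) − (32.75−19.44) = 15.93 − 13.31 = 2.62; fold change = 2^-2.62 = 0.163
MAPK7: ΔΔCt = (30.49−19.64) − (29.26−19.44) = 10.85 − 9.82 = 1.03; fold change = 2^-1.03 = 0.490
PTEN2 has the largest |ΔΔCt| = 3.71.

0.076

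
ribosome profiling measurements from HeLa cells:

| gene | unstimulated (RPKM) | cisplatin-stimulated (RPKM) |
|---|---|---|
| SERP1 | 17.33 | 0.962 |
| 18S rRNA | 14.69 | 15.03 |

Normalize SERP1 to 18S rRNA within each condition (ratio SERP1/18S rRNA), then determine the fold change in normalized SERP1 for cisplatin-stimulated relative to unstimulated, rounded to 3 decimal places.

SERP1/18S rRNA (unstimulated) = 17.33 / 14.69 = 1.1797
SERP1/18S rRNA (cisplatin-stimulated) = 0.962 / 15.03 = 0.064005
Fold change = 0.064005 / 1.1797 = 0.0543

0.054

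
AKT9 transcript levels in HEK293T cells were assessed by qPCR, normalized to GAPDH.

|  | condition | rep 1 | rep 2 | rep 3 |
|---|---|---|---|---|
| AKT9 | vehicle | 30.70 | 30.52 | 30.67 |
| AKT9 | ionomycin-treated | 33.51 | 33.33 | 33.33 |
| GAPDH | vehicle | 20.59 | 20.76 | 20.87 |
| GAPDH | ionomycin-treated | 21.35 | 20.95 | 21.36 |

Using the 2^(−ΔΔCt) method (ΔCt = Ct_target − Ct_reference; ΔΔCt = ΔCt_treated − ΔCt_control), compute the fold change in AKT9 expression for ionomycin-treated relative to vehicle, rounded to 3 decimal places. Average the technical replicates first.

Mean Ct: AKT9 vehicle 30.630; AKT9 ionomycin-treated 33.390; GAPDH vehicle 20.740; GAPDH ionomycin-treated 21.220
ΔCt(vehicle) = 30.630 − 20.740 = 9.890
ΔCt(ionomycin-treated) = 33.390 − 21.220 = 12.170
ΔΔCt = 12.170 − 9.890 = 2.280
Fold change = 2^(−2.280) = 0.2059

0.206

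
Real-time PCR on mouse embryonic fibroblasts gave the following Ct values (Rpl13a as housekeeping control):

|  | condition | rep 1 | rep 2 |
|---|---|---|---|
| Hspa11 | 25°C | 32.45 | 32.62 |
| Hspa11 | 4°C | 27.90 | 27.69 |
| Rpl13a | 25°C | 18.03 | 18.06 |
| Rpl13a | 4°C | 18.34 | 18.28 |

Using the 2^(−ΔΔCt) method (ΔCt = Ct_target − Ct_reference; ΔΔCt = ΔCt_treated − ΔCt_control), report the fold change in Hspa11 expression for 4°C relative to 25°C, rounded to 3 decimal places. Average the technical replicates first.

32.111

Mean Ct: Hspa11 25°C 32.535; Hspa11 4°C 27.795; Rpl13a 25°C 18.045; Rpl13a 4°C 18.310
ΔCt(25°C) = 32.535 − 18.045 = 14.490
ΔCt(4°C) = 27.795 − 18.310 = 9.485
ΔΔCt = 9.485 − 14.490 = -5.005
Fold change = 2^(−(-5.005)) = 2^5.005 = 32.1111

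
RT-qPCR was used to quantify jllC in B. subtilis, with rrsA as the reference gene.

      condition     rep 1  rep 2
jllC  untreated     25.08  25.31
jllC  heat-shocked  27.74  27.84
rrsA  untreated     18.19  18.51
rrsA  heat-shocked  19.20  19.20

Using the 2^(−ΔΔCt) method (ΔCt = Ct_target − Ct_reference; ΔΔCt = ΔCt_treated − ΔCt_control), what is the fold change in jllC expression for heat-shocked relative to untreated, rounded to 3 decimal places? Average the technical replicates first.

Mean Ct: jllC untreated 25.195; jllC heat-shocked 27.790; rrsA untreated 18.350; rrsA heat-shocked 19.200
ΔCt(untreated) = 25.195 − 18.350 = 6.845
ΔCt(heat-shocked) = 27.790 − 19.200 = 8.590
ΔΔCt = 8.590 − 6.845 = 1.745
Fold change = 2^(−1.745) = 0.2983

0.298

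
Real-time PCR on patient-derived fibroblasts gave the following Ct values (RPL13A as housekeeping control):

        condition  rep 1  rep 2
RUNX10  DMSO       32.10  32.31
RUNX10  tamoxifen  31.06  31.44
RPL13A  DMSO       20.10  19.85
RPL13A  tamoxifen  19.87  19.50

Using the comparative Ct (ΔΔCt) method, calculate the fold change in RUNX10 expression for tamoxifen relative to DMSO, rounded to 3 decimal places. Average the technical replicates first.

1.586

Mean Ct: RUNX10 DMSO 32.205; RUNX10 tamoxifen 31.250; RPL13A DMSO 19.975; RPL13A tamoxifen 19.685
ΔCt(DMSO) = 32.205 − 19.975 = 12.230
ΔCt(tamoxifen) = 31.250 − 19.685 = 11.565
ΔΔCt = 11.565 − 12.230 = -0.665
Fold change = 2^(−(-0.665)) = 2^0.665 = 1.5856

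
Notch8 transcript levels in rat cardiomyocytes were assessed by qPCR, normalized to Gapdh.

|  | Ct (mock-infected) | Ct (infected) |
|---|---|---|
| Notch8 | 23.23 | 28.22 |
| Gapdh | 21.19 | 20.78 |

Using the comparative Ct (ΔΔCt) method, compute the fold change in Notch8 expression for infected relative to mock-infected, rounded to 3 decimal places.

ΔCt(mock-infected) = 23.230 − 21.190 = 2.040
ΔCt(infected) = 28.220 − 20.780 = 7.440
ΔΔCt = 7.440 − 2.040 = 5.400
Fold change = 2^(−5.400) = 0.0237

0.024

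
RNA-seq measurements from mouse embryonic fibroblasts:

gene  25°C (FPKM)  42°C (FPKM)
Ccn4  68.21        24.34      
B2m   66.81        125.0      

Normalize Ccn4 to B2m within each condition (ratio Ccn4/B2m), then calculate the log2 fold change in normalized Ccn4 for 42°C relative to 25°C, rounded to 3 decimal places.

-2.390

Ccn4/B2m (25°C) = 68.21 / 66.81 = 1.021
Ccn4/B2m (42°C) = 24.34 / 125.0 = 0.19472
Fold change = 0.19472 / 1.021 = 0.1907
log2(0.1907) = -2.3904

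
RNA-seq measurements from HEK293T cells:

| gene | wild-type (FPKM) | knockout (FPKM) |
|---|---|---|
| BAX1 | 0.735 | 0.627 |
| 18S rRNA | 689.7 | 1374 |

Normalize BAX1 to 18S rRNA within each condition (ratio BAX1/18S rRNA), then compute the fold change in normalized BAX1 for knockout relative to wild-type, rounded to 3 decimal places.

BAX1/18S rRNA (wild-type) = 0.735 / 689.7 = 0.0010657
BAX1/18S rRNA (knockout) = 0.627 / 1374 = 0.00045633
Fold change = 0.00045633 / 0.0010657 = 0.4282

0.428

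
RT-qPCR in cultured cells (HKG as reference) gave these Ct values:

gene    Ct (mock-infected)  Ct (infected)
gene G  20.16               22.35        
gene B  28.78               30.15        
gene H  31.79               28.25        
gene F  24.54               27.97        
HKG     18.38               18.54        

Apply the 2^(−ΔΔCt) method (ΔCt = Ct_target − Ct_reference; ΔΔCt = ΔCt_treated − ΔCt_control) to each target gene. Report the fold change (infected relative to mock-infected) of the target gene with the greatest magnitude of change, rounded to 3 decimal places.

gene G: ΔΔCt = (22.35−18.54) − (20.16−18.38) = 3.81 − 1.78 = 2.03; fold change = 2^-2.03 = 0.245
gene B: ΔΔCt = (30.15−18.54) − (28.78−18.38) = 11.61 − 10.40 = 1.21; fold change = 2^-1.21 = 0.432
gene H: ΔΔCt = (28.25−18.54) − (31.79−18.38) = 9.71 − 13.41 = -3.70; fold change = 2^3.70 = 12.996
gene F: ΔΔCt = (27.97−18.54) − (24.54−18.38) = 9.43 − 6.16 = 3.27; fold change = 2^-3.27 = 0.104
gene H has the largest |ΔΔCt| = 3.70.

12.996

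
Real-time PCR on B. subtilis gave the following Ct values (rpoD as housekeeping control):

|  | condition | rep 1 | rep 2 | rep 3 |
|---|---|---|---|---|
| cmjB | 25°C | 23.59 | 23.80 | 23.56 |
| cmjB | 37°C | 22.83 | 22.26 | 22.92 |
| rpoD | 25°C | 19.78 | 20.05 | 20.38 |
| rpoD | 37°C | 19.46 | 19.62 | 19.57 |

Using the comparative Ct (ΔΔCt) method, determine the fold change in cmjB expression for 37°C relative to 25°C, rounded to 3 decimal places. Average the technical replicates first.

1.376

Mean Ct: cmjB 25°C 23.650; cmjB 37°C 22.670; rpoD 25°C 20.070; rpoD 37°C 19.550
ΔCt(25°C) = 23.650 − 20.070 = 3.580
ΔCt(37°C) = 22.670 − 19.550 = 3.120
ΔΔCt = 3.120 − 3.580 = -0.460
Fold change = 2^(−(-0.460)) = 2^0.460 = 1.3755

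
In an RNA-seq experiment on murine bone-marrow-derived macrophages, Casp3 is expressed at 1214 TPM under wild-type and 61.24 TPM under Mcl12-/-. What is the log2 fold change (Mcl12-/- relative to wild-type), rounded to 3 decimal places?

Fold change = 61.24 / 1214 = 0.0504
log2(0.0504) = -4.3092

-4.309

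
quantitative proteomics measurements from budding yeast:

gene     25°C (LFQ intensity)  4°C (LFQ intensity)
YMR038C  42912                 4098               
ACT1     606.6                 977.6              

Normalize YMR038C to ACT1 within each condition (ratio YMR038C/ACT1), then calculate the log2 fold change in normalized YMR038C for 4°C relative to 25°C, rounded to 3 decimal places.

-4.077

YMR038C/ACT1 (25°C) = 42912 / 606.6 = 70.742
YMR038C/ACT1 (4°C) = 4098 / 977.6 = 4.1919
Fold change = 4.1919 / 70.742 = 0.0593
log2(0.0593) = -4.0769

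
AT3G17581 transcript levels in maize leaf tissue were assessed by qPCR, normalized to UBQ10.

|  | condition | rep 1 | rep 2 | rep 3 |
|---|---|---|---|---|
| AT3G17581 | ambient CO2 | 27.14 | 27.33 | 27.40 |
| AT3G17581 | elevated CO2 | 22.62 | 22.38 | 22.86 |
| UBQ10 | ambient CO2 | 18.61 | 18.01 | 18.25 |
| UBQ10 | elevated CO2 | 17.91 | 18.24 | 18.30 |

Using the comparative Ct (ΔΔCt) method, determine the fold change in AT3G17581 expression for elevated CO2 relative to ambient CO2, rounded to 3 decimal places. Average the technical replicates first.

Mean Ct: AT3G17581 ambient CO2 27.290; AT3G17581 elevated CO2 22.620; UBQ10 ambient CO2 18.290; UBQ10 elevated CO2 18.150
ΔCt(ambient CO2) = 27.290 − 18.290 = 9.000
ΔCt(elevated CO2) = 22.620 − 18.150 = 4.470
ΔΔCt = 4.470 − 9.000 = -4.530
Fold change = 2^(−(-4.530)) = 2^4.530 = 23.1029

23.103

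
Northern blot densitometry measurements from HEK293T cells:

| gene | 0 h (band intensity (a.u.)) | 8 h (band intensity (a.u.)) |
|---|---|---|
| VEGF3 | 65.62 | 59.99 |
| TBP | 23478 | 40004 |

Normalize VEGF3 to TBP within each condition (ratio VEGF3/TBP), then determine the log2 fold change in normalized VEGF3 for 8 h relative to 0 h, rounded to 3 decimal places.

-0.898

VEGF3/TBP (0 h) = 65.62 / 23478 = 0.002795
VEGF3/TBP (8 h) = 59.99 / 40004 = 0.0014996
Fold change = 0.0014996 / 0.002795 = 0.5365
log2(0.5365) = -0.8982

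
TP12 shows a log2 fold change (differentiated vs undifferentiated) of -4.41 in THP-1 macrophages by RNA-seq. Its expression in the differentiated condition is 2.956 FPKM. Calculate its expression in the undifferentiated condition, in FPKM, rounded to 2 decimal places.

62.84

Fold change = 2^(-4.41) = 0.0470
undifferentiated expression = 2.956 / 0.0470 = 62.84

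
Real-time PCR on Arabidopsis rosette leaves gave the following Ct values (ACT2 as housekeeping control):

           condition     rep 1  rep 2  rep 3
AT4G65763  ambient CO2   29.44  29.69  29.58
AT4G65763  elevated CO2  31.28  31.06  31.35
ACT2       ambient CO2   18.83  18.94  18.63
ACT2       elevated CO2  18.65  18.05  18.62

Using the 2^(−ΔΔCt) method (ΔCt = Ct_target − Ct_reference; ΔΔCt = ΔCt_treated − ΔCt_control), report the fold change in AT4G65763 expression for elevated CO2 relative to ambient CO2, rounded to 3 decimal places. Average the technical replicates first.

Mean Ct: AT4G65763 ambient CO2 29.570; AT4G65763 elevated CO2 31.230; ACT2 ambient CO2 18.800; ACT2 elevated CO2 18.440
ΔCt(ambient CO2) = 29.570 − 18.800 = 10.770
ΔCt(elevated CO2) = 31.230 − 18.440 = 12.790
ΔΔCt = 12.790 − 10.770 = 2.020
Fold change = 2^(−2.020) = 0.2466

0.247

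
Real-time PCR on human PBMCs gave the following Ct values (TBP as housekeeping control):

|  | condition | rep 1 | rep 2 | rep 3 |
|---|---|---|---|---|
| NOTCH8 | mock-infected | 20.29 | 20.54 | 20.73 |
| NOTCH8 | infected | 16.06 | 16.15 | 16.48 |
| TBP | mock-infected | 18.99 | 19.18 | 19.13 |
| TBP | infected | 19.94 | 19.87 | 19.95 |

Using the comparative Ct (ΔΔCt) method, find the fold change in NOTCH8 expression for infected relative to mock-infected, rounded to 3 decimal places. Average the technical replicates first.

34.535

Mean Ct: NOTCH8 mock-infected 20.520; NOTCH8 infected 16.230; TBP mock-infected 19.100; TBP infected 19.920
ΔCt(mock-infected) = 20.520 − 19.100 = 1.420
ΔCt(infected) = 16.230 − 19.920 = -3.690
ΔΔCt = -3.690 − 1.420 = -5.110
Fold change = 2^(−(-5.110)) = 2^5.110 = 34.5353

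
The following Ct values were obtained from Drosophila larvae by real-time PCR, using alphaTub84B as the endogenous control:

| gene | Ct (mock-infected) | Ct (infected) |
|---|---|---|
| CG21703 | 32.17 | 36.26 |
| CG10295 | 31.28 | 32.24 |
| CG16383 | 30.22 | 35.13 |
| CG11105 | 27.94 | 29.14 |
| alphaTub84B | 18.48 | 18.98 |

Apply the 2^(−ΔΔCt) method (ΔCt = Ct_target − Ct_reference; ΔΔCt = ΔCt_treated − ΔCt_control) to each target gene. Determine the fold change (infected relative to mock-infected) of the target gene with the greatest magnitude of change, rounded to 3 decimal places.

0.047

CG21703: ΔΔCt = (36.26−18.98) − (32.17−18.48) = 17.28 − 13.69 = 3.59; fold change = 2^-3.59 = 0.083
CG10295: ΔΔCt = (32.24−18.98) − (31.28−18.48) = 13.26 − 12.80 = 0.46; fold change = 2^-0.46 = 0.727
CG16383: ΔΔCt = (35.13−18.98) − (30.22−18.48) = 16.15 − 11.74 = 4.41; fold change = 2^-4.41 = 0.047
CG11105: ΔΔCt = (29.14−18.98) − (27.94−18.48) = 10.16 − 9.46 = 0.70; fold change = 2^-0.70 = 0.616
CG16383 has the largest |ΔΔCt| = 4.41.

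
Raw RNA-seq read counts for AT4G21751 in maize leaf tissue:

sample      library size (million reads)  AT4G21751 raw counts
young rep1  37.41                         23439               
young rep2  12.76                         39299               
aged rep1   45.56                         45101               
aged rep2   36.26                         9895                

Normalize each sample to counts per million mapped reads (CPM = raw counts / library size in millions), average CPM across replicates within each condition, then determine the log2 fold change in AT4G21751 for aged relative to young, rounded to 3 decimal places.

CPM(young rep1) = 23439 / 37.41 = 626.5437
CPM(young rep2) = 39299 / 12.76 = 3079.8589
CPM(aged rep1) = 45101 / 45.56 = 989.9254
CPM(aged rep2) = 9895 / 36.26 = 272.8902
mean CPM(young) = 1853.2013; mean CPM(aged) = 631.4078
Fold change = 631.4078 / 1853.2013 = 0.34071
log2(0.34071) = -1.5534

-1.553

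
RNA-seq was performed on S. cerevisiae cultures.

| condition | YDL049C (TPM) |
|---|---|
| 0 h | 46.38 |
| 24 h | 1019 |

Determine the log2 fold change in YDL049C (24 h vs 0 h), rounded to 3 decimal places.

Fold change = 1019 / 46.38 = 21.9707
log2(21.9707) = 4.4575

4.458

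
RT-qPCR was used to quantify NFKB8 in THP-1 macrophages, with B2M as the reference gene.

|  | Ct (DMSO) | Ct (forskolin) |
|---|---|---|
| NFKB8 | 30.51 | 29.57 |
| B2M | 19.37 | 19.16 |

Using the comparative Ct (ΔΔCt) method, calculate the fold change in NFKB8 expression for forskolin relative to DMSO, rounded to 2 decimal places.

ΔCt(DMSO) = 30.510 − 19.370 = 11.140
ΔCt(forskolin) = 29.570 − 19.160 = 10.410
ΔΔCt = 10.410 − 11.140 = -0.730
Fold change = 2^(−(-0.730)) = 2^0.730 = 1.659

1.66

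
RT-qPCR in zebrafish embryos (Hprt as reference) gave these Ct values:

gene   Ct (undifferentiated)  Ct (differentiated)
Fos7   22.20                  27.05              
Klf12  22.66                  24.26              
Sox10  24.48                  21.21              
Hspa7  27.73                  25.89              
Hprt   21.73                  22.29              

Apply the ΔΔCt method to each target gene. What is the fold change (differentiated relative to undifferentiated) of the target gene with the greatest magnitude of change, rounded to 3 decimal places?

0.051

Fos7: ΔΔCt = (27.05−22.29) − (22.20−21.73) = 4.76 − 0.47 = 4.29; fold change = 2^-4.29 = 0.051
Klf12: ΔΔCt = (24.26−22.29) − (22.66−21.73) = 1.97 − 0.93 = 1.04; fold change = 2^-1.04 = 0.486
Sox10: ΔΔCt = (21.21−22.29) − (24.48−21.73) = -1.08 − 2.75 = -3.83; fold change = 2^3.83 = 14.221
Hspa7: ΔΔCt = (25.89−22.29) − (27.73−21.73) = 3.60 − 6.00 = -2.40; fold change = 2^2.40 = 5.278
Fos7 has the largest |ΔΔCt| = 4.29.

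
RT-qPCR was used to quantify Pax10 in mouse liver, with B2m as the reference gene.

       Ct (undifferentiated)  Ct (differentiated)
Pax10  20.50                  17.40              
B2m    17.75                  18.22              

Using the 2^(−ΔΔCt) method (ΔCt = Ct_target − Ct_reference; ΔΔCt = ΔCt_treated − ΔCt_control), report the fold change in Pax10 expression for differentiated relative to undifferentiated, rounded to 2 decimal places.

ΔCt(undifferentiated) = 20.500 − 17.750 = 2.750
ΔCt(differentiated) = 17.400 − 18.220 = -0.820
ΔΔCt = -0.820 − 2.750 = -3.570
Fold change = 2^(−(-3.570)) = 2^3.570 = 11.876

11.88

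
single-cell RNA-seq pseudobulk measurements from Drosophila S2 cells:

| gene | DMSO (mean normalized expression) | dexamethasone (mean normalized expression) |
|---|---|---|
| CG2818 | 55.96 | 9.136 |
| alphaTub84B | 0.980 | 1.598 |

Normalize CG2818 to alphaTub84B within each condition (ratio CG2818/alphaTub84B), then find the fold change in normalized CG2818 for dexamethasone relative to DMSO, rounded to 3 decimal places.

0.100

CG2818/alphaTub84B (DMSO) = 55.96 / 0.980 = 57.102
CG2818/alphaTub84B (dexamethasone) = 9.136 / 1.598 = 5.7171
Fold change = 5.7171 / 57.102 = 0.1001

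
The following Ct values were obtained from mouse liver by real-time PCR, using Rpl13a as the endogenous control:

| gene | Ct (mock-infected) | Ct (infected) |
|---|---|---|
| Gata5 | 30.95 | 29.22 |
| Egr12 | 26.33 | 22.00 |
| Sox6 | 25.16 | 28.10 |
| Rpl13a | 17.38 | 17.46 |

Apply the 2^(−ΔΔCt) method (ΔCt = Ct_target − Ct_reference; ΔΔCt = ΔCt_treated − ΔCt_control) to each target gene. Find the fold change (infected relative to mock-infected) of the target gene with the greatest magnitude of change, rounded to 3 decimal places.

21.259

Gata5: ΔΔCt = (29.22−17.46) − (30.95−17.38) = 11.76 − 13.57 = -1.81; fold change = 2^1.81 = 3.506
Egr12: ΔΔCt = (22.00−17.46) − (26.33−17.38) = 4.54 − 8.95 = -4.41; fold change = 2^4.41 = 21.259
Sox6: ΔΔCt = (28.10−17.46) − (25.16−17.38) = 10.64 − 7.78 = 2.86; fold change = 2^-2.86 = 0.138
Egr12 has the largest |ΔΔCt| = 4.41.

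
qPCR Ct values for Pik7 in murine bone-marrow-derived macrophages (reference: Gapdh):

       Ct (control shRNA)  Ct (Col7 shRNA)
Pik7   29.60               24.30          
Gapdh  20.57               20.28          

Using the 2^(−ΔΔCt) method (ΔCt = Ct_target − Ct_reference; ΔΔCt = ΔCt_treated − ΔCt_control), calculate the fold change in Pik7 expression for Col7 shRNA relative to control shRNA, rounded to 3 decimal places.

32.223

ΔCt(control shRNA) = 29.600 − 20.570 = 9.030
ΔCt(Col7 shRNA) = 24.300 − 20.280 = 4.020
ΔΔCt = 4.020 − 9.030 = -5.010
Fold change = 2^(−(-5.010)) = 2^5.010 = 32.2226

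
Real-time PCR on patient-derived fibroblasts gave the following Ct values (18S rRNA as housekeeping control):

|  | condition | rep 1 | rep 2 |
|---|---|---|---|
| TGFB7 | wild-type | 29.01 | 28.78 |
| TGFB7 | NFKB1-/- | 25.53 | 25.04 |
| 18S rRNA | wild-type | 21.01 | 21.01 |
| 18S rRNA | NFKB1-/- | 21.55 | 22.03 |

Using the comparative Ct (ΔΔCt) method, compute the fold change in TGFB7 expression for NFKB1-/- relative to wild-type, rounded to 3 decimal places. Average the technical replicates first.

20.966

Mean Ct: TGFB7 wild-type 28.895; TGFB7 NFKB1-/- 25.285; 18S rRNA wild-type 21.010; 18S rRNA NFKB1-/- 21.790
ΔCt(wild-type) = 28.895 − 21.010 = 7.885
ΔCt(NFKB1-/-) = 25.285 − 21.790 = 3.495
ΔΔCt = 3.495 − 7.885 = -4.390
Fold change = 2^(−(-4.390)) = 2^4.390 = 20.9663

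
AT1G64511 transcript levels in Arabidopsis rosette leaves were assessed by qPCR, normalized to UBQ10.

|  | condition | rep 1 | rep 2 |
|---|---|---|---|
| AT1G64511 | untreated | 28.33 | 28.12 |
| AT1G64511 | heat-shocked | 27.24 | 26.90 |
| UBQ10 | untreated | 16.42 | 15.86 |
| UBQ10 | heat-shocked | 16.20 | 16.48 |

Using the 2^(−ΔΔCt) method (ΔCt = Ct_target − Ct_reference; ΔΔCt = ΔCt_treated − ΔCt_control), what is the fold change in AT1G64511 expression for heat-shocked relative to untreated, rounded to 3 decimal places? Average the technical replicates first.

Mean Ct: AT1G64511 untreated 28.225; AT1G64511 heat-shocked 27.070; UBQ10 untreated 16.140; UBQ10 heat-shocked 16.340
ΔCt(untreated) = 28.225 − 16.140 = 12.085
ΔCt(heat-shocked) = 27.070 − 16.340 = 10.730
ΔΔCt = 10.730 − 12.085 = -1.355
Fold change = 2^(−(-1.355)) = 2^1.355 = 2.5580

2.558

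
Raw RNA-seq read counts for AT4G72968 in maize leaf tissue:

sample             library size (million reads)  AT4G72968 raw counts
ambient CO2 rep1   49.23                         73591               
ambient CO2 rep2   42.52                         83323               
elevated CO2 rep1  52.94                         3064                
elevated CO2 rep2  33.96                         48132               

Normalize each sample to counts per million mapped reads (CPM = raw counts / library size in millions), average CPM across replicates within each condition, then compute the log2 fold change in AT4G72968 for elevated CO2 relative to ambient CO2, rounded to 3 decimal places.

-1.228

CPM(ambient CO2 rep1) = 73591 / 49.23 = 1494.8405
CPM(ambient CO2 rep2) = 83323 / 42.52 = 1959.6190
CPM(elevated CO2 rep1) = 3064 / 52.94 = 57.8768
CPM(elevated CO2 rep2) = 48132 / 33.96 = 1417.3145
mean CPM(ambient CO2) = 1727.2298; mean CPM(elevated CO2) = 737.5957
Fold change = 737.5957 / 1727.2298 = 0.42704
log2(0.42704) = -1.2276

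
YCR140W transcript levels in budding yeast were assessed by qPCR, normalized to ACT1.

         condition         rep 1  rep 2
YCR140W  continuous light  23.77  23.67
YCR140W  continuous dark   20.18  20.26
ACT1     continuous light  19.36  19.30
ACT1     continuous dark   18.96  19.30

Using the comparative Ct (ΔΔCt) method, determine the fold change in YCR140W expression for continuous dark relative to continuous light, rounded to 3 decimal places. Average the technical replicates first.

Mean Ct: YCR140W continuous light 23.720; YCR140W continuous dark 20.220; ACT1 continuous light 19.330; ACT1 continuous dark 19.130
ΔCt(continuous light) = 23.720 − 19.330 = 4.390
ΔCt(continuous dark) = 20.220 − 19.130 = 1.090
ΔΔCt = 1.090 − 4.390 = -3.300
Fold change = 2^(−(-3.300)) = 2^3.300 = 9.8492

9.849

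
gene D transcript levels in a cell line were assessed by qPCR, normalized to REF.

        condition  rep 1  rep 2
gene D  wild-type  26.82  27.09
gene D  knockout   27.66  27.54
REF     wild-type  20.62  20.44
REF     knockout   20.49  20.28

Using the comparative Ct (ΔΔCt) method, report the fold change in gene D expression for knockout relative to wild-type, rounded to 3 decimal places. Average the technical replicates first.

0.578

Mean Ct: gene D wild-type 26.955; gene D knockout 27.600; REF wild-type 20.530; REF knockout 20.385
ΔCt(wild-type) = 26.955 − 20.530 = 6.425
ΔCt(knockout) = 27.600 − 20.385 = 7.215
ΔΔCt = 7.215 − 6.425 = 0.790
Fold change = 2^(−0.790) = 0.5783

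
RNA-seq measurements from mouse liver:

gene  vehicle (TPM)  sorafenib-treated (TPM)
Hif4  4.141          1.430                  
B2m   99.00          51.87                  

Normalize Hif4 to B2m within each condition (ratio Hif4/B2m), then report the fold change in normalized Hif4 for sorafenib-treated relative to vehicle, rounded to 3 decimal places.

Hif4/B2m (vehicle) = 4.141 / 99.00 = 0.041828
Hif4/B2m (sorafenib-treated) = 1.430 / 51.87 = 0.027569
Fold change = 0.027569 / 0.041828 = 0.6591

0.659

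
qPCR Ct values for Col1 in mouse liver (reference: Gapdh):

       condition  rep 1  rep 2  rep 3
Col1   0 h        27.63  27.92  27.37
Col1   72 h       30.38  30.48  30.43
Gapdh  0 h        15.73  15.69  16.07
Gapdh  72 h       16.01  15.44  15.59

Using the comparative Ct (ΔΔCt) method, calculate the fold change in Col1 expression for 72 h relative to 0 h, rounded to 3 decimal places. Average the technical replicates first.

0.130

Mean Ct: Col1 0 h 27.640; Col1 72 h 30.430; Gapdh 0 h 15.830; Gapdh 72 h 15.680
ΔCt(0 h) = 27.640 − 15.830 = 11.810
ΔCt(72 h) = 30.430 − 15.680 = 14.750
ΔΔCt = 14.750 − 11.810 = 2.940
Fold change = 2^(−2.940) = 0.1303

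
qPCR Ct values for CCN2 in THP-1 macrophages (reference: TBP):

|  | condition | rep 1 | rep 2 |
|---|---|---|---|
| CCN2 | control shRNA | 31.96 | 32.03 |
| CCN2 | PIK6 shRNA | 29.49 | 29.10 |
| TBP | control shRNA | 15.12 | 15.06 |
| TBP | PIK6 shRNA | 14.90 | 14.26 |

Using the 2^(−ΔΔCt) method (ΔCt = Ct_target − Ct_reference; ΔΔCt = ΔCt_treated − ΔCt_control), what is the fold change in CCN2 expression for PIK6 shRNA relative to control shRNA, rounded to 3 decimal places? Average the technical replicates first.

Mean Ct: CCN2 control shRNA 31.995; CCN2 PIK6 shRNA 29.295; TBP control shRNA 15.090; TBP PIK6 shRNA 14.580
ΔCt(control shRNA) = 31.995 − 15.090 = 16.905
ΔCt(PIK6 shRNA) = 29.295 − 14.580 = 14.715
ΔΔCt = 14.715 − 16.905 = -2.190
Fold change = 2^(−(-2.190)) = 2^2.190 = 4.5631

4.563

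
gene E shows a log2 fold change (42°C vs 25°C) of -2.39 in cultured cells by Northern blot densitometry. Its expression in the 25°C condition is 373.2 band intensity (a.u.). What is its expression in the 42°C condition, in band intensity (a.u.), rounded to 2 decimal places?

71.20

Fold change = 2^(-2.39) = 0.1908
42°C expression = 373.2 × 0.1908 = 71.20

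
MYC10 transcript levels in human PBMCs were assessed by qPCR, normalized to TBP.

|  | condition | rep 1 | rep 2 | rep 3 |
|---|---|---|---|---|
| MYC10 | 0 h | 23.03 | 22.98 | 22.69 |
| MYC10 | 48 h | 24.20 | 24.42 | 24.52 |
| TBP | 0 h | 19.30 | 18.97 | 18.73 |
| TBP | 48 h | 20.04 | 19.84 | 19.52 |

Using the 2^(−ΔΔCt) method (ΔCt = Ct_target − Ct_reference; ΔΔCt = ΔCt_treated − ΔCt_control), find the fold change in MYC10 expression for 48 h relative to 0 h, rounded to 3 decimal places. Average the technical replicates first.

Mean Ct: MYC10 0 h 22.900; MYC10 48 h 24.380; TBP 0 h 19.000; TBP 48 h 19.800
ΔCt(0 h) = 22.900 − 19.000 = 3.900
ΔCt(48 h) = 24.380 − 19.800 = 4.580
ΔΔCt = 4.580 − 3.900 = 0.680
Fold change = 2^(−0.680) = 0.6242

0.624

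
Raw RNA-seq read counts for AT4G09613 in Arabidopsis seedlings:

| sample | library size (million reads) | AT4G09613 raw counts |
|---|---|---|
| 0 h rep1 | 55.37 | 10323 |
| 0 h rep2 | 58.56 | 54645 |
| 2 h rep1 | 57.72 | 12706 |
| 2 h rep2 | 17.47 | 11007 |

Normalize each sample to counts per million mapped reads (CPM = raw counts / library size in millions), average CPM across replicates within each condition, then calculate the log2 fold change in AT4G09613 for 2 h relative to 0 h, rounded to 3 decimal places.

-0.397

CPM(0 h rep1) = 10323 / 55.37 = 186.4367
CPM(0 h rep2) = 54645 / 58.56 = 933.1455
CPM(2 h rep1) = 12706 / 57.72 = 220.1317
CPM(2 h rep2) = 11007 / 17.47 = 630.0515
mean CPM(0 h) = 559.7911; mean CPM(2 h) = 425.0916
Fold change = 425.0916 / 559.7911 = 0.75938
log2(0.75938) = -0.3971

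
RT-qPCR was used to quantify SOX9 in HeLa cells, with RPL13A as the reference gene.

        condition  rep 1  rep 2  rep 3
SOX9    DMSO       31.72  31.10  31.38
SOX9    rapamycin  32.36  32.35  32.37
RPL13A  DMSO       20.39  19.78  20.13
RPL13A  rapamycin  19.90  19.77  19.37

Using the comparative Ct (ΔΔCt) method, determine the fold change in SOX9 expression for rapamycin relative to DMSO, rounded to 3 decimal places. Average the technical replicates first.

0.384

Mean Ct: SOX9 DMSO 31.400; SOX9 rapamycin 32.360; RPL13A DMSO 20.100; RPL13A rapamycin 19.680
ΔCt(DMSO) = 31.400 − 20.100 = 11.300
ΔCt(rapamycin) = 32.360 − 19.680 = 12.680
ΔΔCt = 12.680 − 11.300 = 1.380
Fold change = 2^(−1.380) = 0.3842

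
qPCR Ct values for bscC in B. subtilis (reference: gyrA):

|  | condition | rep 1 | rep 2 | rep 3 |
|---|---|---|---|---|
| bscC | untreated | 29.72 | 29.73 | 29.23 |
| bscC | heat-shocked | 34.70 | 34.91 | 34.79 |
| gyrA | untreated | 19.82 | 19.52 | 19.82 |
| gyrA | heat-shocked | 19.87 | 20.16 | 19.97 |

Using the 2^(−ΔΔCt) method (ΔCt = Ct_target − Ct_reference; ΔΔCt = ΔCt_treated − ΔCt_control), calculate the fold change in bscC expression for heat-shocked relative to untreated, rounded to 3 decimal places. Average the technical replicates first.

0.032

Mean Ct: bscC untreated 29.560; bscC heat-shocked 34.800; gyrA untreated 19.720; gyrA heat-shocked 20.000
ΔCt(untreated) = 29.560 − 19.720 = 9.840
ΔCt(heat-shocked) = 34.800 − 20.000 = 14.800
ΔΔCt = 14.800 − 9.840 = 4.960
Fold change = 2^(−4.960) = 0.0321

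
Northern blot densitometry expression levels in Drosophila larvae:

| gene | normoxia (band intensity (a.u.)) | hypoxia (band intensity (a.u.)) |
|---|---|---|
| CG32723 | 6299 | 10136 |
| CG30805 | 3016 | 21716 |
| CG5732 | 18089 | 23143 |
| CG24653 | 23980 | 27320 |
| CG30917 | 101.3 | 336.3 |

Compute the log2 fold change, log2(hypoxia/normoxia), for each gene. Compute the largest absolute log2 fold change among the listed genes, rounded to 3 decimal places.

2.848

log2(10136/6299) = 0.686  (CG32723)
log2(21716/3016) = 2.848  (CG30805)
log2(23143/18089) = 0.355  (CG5732)
log2(27320/23980) = 0.188  (CG24653)
log2(336.3/101.3) = 1.731  (CG30917)
The largest magnitude belongs to CG30805.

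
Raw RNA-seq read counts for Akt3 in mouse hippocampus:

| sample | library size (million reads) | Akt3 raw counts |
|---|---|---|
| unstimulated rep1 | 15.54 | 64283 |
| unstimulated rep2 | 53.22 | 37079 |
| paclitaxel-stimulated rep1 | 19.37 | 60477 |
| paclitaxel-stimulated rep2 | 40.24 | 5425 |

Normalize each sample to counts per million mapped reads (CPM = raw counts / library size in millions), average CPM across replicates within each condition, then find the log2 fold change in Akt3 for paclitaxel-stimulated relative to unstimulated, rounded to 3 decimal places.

CPM(unstimulated rep1) = 64283 / 15.54 = 4136.6152
CPM(unstimulated rep2) = 37079 / 53.22 = 696.7118
CPM(paclitaxel-stimulated rep1) = 60477 / 19.37 = 3122.1993
CPM(paclitaxel-stimulated rep2) = 5425 / 40.24 = 134.8161
mean CPM(unstimulated) = 2416.6635; mean CPM(paclitaxel-stimulated) = 1628.5077
Fold change = 1628.5077 / 2416.6635 = 0.67387
log2(0.67387) = -0.5695

-0.569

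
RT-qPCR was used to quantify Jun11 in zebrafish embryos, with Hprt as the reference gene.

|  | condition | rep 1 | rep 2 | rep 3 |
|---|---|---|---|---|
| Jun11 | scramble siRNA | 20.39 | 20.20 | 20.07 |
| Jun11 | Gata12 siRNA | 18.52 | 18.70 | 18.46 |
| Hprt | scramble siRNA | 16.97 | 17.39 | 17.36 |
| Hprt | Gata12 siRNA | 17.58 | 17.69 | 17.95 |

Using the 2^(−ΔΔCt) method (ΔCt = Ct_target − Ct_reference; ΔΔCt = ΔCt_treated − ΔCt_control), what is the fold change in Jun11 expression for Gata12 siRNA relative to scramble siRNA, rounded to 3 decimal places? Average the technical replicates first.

4.469

Mean Ct: Jun11 scramble siRNA 20.220; Jun11 Gata12 siRNA 18.560; Hprt scramble siRNA 17.240; Hprt Gata12 siRNA 17.740
ΔCt(scramble siRNA) = 20.220 − 17.240 = 2.980
ΔCt(Gata12 siRNA) = 18.560 − 17.740 = 0.820
ΔΔCt = 0.820 − 2.980 = -2.160
Fold change = 2^(−(-2.160)) = 2^2.160 = 4.4691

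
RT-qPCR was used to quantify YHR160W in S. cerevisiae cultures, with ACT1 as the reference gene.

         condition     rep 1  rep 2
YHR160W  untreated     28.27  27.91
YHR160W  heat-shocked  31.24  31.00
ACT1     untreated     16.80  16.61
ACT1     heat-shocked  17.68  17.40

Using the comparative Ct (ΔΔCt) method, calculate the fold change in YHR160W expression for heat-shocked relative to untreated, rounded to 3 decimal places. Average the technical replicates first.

0.218

Mean Ct: YHR160W untreated 28.090; YHR160W heat-shocked 31.120; ACT1 untreated 16.705; ACT1 heat-shocked 17.540
ΔCt(untreated) = 28.090 − 16.705 = 11.385
ΔCt(heat-shocked) = 31.120 − 17.540 = 13.580
ΔΔCt = 13.580 − 11.385 = 2.195
Fold change = 2^(−2.195) = 0.2184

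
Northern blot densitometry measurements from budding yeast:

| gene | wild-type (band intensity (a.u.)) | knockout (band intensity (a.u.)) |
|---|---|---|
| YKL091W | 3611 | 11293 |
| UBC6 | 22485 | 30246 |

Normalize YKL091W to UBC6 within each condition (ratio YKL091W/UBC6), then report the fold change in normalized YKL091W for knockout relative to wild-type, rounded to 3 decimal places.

2.325

YKL091W/UBC6 (wild-type) = 3611 / 22485 = 0.1606
YKL091W/UBC6 (knockout) = 11293 / 30246 = 0.37337
Fold change = 0.37337 / 0.1606 = 2.3249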